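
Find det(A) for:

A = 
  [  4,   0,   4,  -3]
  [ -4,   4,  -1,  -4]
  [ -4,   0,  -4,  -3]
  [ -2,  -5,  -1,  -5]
Cofactor expansion along row 1: det(A) = a₁₁M₁₁ - a₁₂M₁₂ + a₁₃M₁₃ - a₁₄M₁₄

M₁₁ = det[[4, -1, -4]; [0, -4, -3]; [-5, -1, -5]]
  = (4)·((-4)(-5) - (-3)(-1)) - (-1)·((0)(-5) - (-3)(-5)) + (-4)·((0)(-1) - (-4)(-5))
  = (4)(17) - (-1)(-15) + (-4)(-20)
  = 133
M₁₂ = det[[-4, -1, -4]; [-4, -4, -3]; [-2, -1, -5]]
  = (-4)·((-4)(-5) - (-3)(-1)) - (-1)·((-4)(-5) - (-3)(-2)) + (-4)·((-4)(-1) - (-4)(-2))
  = (-4)(17) - (-1)(14) + (-4)(-4)
  = -38
M₁₃ = det[[-4, 4, -4]; [-4, 0, -3]; [-2, -5, -5]]
  = (-4)·((0)(-5) - (-3)(-5)) - (4)·((-4)(-5) - (-3)(-2)) + (-4)·((-4)(-5) - (0)(-2))
  = (-4)(-15) - (4)(14) + (-4)(20)
  = -76
M₁₄ = det[[-4, 4, -1]; [-4, 0, -4]; [-2, -5, -1]]
  = (-4)·((0)(-1) - (-4)(-5)) - (4)·((-4)(-1) - (-4)(-2)) + (-1)·((-4)(-5) - (0)(-2))
  = (-4)(-20) - (4)(-4) + (-1)(20)
  = 76

det(A) = (4)(133) - (0)(-38) + (4)(-76) - (-3)(76) = 456

det(A) = 456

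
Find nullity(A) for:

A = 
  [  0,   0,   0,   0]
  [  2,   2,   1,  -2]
nullity(A) = 3

Row reduce:
Swap R1 ↔ R2
REF = 
  [  2,   2,   1,  -2]
  [  0,   0,   0,   0]
Pivot columns: 1 → 1 pivot.
rank(A) = 1, so nullity(A) = 4 - 1 = 3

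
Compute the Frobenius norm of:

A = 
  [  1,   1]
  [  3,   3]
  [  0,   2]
||A||_F = 4.899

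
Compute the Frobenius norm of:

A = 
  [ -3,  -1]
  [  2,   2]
||A||_F = 4.243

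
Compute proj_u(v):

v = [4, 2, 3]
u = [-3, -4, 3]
v·u = (4)(-3) + (2)(-4) + (3)(3) = -11
u·u = (-3)² + (-4)² + (3)² = 34
proj_u(v) = (v·u / u·u) × u = (-11/34) × u

proj_u(v) = [33/34, 22/17, -33/34]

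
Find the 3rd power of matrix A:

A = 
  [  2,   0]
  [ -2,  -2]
A² = A·A:
A²[1,1] = (2)(2) + (0)(-2) = 4
A²[1,2] = (2)(0) + (0)(-2) = 0
A²[2,1] = (-2)(2) + (-2)(-2) = 0
A²[2,2] = (-2)(0) + (-2)(-2) = 4
A² = 
  [  4,   0]
  [  0,   4]

A^3 = A^2·A:
A^3[1,1] = (4)(2) + (0)(-2) = 8
A^3[1,2] = (4)(0) + (0)(-2) = 0
A^3[2,1] = (0)(2) + (4)(-2) = -8
A^3[2,2] = (0)(0) + (4)(-2) = -8
A^3 = 
  [  8,   0]
  [ -8,  -8]

Therefore
A^3 = 
  [  8,   0]
  [ -8,  -8]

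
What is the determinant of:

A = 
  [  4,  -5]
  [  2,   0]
10

For a 2×2 matrix, det = ad - bc = (4)(0) - (-5)(2) = 10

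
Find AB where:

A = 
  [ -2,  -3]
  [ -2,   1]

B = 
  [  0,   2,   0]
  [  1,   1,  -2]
AB = 
  [ -3,  -7,   6]
  [  1,  -3,  -2]

A is 2×2 and B is 2×3, so AB is 2×3. Each entry is (row of A)·(column of B):
AB[1,1] = (-2)(0) + (-3)(1) = -3
AB[1,2] = (-2)(2) + (-3)(1) = -7
AB[1,3] = (-2)(0) + (-3)(-2) = 6
AB[2,1] = (-2)(0) + (1)(1) = 1
AB[2,2] = (-2)(2) + (1)(1) = -3
AB[2,3] = (-2)(0) + (1)(-2) = -2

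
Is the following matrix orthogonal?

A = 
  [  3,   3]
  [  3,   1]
No

AᵀA = 
  [ 18,  12]
  [ 12,  10]
≠ I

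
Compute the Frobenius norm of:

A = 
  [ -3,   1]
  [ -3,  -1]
||A||_F = 4.472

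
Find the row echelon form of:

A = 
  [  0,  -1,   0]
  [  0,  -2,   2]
Row operations:
R2 → R2 - (2)·R1

Resulting echelon form:
REF = 
  [  0,  -1,   0]
  [  0,   0,   2]

Rank = 2 (number of non-zero pivot rows).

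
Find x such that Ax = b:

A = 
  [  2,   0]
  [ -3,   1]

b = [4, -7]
Row reduce the augmented matrix [A|b]:
R2 → R2 + (3/2)·R1
REF = 
  [  2,   0,   4]
  [  0,   1,  -1]

Back-substitution:
x₂ = (-1) / 1 = -1
x₁ = (4 - (0)(-1)) / 2 = 2

x = [2, -1]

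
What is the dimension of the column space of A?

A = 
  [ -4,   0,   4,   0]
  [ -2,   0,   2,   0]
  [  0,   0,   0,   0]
Row reduce:
R2 → R2 - (1/2)·R1
REF = 
  [ -4,   0,   4,   0]
  [  0,   0,   0,   0]
  [  0,   0,   0,   0]
Pivot columns: 1 → 1 pivot.
dim(Col(A)) = number of pivot columns = 1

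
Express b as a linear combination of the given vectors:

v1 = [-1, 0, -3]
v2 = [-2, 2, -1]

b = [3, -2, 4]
c1 = -1, c2 = -1

b = -1·v1 + -1·v2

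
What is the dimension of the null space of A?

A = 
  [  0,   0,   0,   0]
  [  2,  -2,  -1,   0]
nullity(A) = 3

Row reduce:
Swap R1 ↔ R2
REF = 
  [  2,  -2,  -1,   0]
  [  0,   0,   0,   0]
Pivot columns: 1 → 1 pivot.
rank(A) = 1, so nullity(A) = 4 - 1 = 3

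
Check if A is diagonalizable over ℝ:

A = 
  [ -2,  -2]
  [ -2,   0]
Yes

tr(A) = -2, det(A) = -4
Characteristic polynomial: λ² - tr(A)λ + det(A) = λ² + 2λ - 4
λ² + 2λ - 4 = 0  ⇒  λ = (-2 ± √((2)² - 4·(-4)))/2 = (-2 ± √(20))/2
  = -1 + √5,  -1 - √5
Eigenvalues: -1 + √5, -1 - √5  (≈ 1.236, -3.236)
The two irrational eigenvalues are distinct (simple), so each has alg. mult. = geom. mult. = 1.
Sum of geometric multiplicities equals n, so A has n independent eigenvectors.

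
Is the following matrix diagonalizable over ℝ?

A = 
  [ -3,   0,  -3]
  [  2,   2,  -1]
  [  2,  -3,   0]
No

Characteristic polynomial: det(λI - A) = λ³ + λ² - 3λ - 39
By the rational root theorem any rational root is an integer dividing 39; none of those is a root, so p(λ) has no rational roots and hence (being an irreducible cubic) no repeated roots.
Discriminant of the cubic: Δ = -38688
Δ < 0 ⇒ one real eigenvalue and a complex-conjugate pair: λ ≈ -2.178 + 2.622i, -2.178 - 2.622i, 3.356
Has complex eigenvalues (not diagonalizable over ℝ).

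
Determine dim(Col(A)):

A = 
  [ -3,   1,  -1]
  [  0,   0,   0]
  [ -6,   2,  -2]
dim(Col(A)) = 1

Row reduce:
R3 → R3 - (2)·R1
REF = 
  [ -3,   1,  -1]
  [  0,   0,   0]
  [  0,   0,   0]
Pivot columns: 1 → 1 pivot.
dim(Col(A)) = number of pivot columns = 1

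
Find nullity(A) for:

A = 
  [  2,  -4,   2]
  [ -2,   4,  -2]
nullity(A) = 2

Row reduce:
R2 → R2 + (1)·R1
REF = 
  [  2,  -4,   2]
  [  0,   0,   0]
Pivot columns: 1 → 1 pivot.
rank(A) = 1, so nullity(A) = 3 - 1 = 2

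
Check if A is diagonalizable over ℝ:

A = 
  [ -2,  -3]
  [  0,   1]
Yes

tr(A) = -1, det(A) = -2
Characteristic polynomial: λ² - tr(A)λ + det(A) = λ² + λ - 2
λ² + λ - 2 = (λ + 2)(λ - 1)
Eigenvalues: 1, -2
λ=-2: alg. mult. = 1, geom. mult. = 2 - rank(A - (-2)I) = 2 - 1 = 1
λ=1: alg. mult. = 1, geom. mult. = 2 - rank(A - (1)I) = 2 - 1 = 1
Sum of geometric multiplicities equals n, so A has n independent eigenvectors.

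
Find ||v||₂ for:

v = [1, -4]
4.123

||v||₂ = √((1)² + (-4)²) = √17 = 4.123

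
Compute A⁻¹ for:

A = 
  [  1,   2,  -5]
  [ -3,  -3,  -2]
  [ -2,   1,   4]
det(A) = (1)·((-3)(4) - (-2)(1)) - (2)·((-3)(4) - (-2)(-2)) + (-5)·((-3)(1) - (-3)(-2))
  = (1)(-10) - (2)(-16) + (-5)(-9)
  = 67
det(A) = 67 ≠ 0, so A is invertible.

Cofactors Cᵢⱼ = (-1)ⁱ⁺ʲ·Mᵢⱼ:
C = 
  [-10,  16,  -9]
  [-13,  -6,  -5]
  [-19,  17,   3]

adj(A) = Cᵀ:
adj(A) = 
  [-10, -13, -19]
  [ 16,  -6,  17]
  [ -9,  -5,   3]

A⁻¹ = (1/67) · adj(A):
A⁻¹ = 
  [-10/67, -13/67, -19/67]
  [ 16/67,  -6/67,  17/67]
  [ -9/67,  -5/67,   3/67]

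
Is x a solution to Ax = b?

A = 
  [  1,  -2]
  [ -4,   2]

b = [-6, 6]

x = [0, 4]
No

Ax = [-8, 8] ≠ b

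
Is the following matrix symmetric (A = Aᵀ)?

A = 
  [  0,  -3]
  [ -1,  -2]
No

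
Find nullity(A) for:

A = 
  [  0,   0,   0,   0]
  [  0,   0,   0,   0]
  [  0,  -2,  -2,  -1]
nullity(A) = 3

Row reduce:
Swap R1 ↔ R3
REF = 
  [  0,  -2,  -2,  -1]
  [  0,   0,   0,   0]
  [  0,   0,   0,   0]
Pivot columns: 2 → 1 pivot.
rank(A) = 1, so nullity(A) = 4 - 1 = 3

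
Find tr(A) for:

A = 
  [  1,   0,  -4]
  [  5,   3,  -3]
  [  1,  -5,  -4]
0

tr(A) = 1 + 3 + -4 = 0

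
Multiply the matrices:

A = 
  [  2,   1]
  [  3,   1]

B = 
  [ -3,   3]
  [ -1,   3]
AB = 
  [ -7,   9]
  [-10,  12]

A is 2×2 and B is 2×2, so AB is 2×2. Each entry is (row of A)·(column of B):
AB[1,1] = (2)(-3) + (1)(-1) = -7
AB[1,2] = (2)(3) + (1)(3) = 9
AB[2,1] = (3)(-3) + (1)(-1) = -10
AB[2,2] = (3)(3) + (1)(3) = 12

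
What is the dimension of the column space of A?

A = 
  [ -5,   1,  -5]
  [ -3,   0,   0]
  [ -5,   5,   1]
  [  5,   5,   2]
Row reduce:
R2 → R2 - (3/5)·R1
R3 → R3 - (1)·R1
R4 → R4 + (1)·R1
R3 → R3 + (20/3)·R2
R4 → R4 + (10)·R2
R4 → R4 - (27/26)·R3
REF = 
  [  -5,    1,   -5]
  [   0, -3/5,    3]
  [   0,    0,   26]
  [   0,    0,    0]
Pivot columns: 1, 2, 3 → 3 pivots.
dim(Col(A)) = number of pivot columns = 3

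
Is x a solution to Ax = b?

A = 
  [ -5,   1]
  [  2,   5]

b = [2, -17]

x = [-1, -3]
Yes

Ax = [2, -17] = b ✓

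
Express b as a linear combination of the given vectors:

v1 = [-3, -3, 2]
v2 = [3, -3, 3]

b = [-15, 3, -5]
c1 = 2, c2 = -3

b = 2·v1 + -3·v2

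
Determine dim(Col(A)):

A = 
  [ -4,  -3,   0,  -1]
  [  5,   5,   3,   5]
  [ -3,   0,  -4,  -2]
dim(Col(A)) = 3

Row reduce:
R2 → R2 + (5/4)·R1
R3 → R3 - (3/4)·R1
R3 → R3 - (9/5)·R2
REF = 
  [   -4,    -3,     0,    -1]
  [    0,   5/4,     3,  15/4]
  [    0,     0, -47/5,    -8]
Pivot columns: 1, 2, 3 → 3 pivots.
dim(Col(A)) = number of pivot columns = 3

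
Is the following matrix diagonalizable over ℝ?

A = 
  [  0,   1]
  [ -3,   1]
No

tr(A) = 1, det(A) = 3
Characteristic polynomial: λ² - tr(A)λ + det(A) = λ² - λ + 3
λ² - λ + 3 = 0  ⇒  λ = (1 ± √((-1)² - 4·(3)))/2 = (1 ± √(-11))/2
  = (1 + i√11)/2,  (1 - i√11)/2
Eigenvalues: (1 + i√11)/2, (1 - i√11)/2  (≈ 0.5 + 1.658i, 0.5 - 1.658i)
Has complex eigenvalues (not diagonalizable over ℝ).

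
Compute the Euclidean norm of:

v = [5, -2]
5.385

||v||₂ = √((5)² + (-2)²) = √29 = 5.385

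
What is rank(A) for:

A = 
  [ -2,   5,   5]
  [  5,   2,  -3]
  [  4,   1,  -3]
rank(A) = 3

Row reduce:
R2 → R2 + (5/2)·R1
R3 → R3 + (2)·R1
R3 → R3 - (22/29)·R2
REF = 
  [   -2,     5,     5]
  [    0,  29/2,  19/2]
  [    0,     0, -6/29]
Pivot columns: 1, 2, 3 → 3 pivots.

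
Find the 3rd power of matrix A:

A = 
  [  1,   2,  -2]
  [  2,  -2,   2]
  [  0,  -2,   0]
A^3 = 
  [  9,   2,  -6]
  [  6,   4,  12]
  [  4,  -8,  16]

A² = A·A:
A²[1,1] = (1)(1) + (2)(2) + (-2)(0) = 5
A²[1,2] = (1)(2) + (2)(-2) + (-2)(-2) = 2
A²[1,3] = (1)(-2) + (2)(2) + (-2)(0) = 2
A²[2,1] = (2)(1) + (-2)(2) + (2)(0) = -2
A²[2,2] = (2)(2) + (-2)(-2) + (2)(-2) = 4
A²[2,3] = (2)(-2) + (-2)(2) + (2)(0) = -8
A²[3,1] = (0)(1) + (-2)(2) + (0)(0) = -4
A²[3,2] = (0)(2) + (-2)(-2) + (0)(-2) = 4
A²[3,3] = (0)(-2) + (-2)(2) + (0)(0) = -4
A² = 
  [  5,   2,   2]
  [ -2,   4,  -8]
  [ -4,   4,  -4]

A^3 = A^2·A:
A^3[1,1] = (5)(1) + (2)(2) + (2)(0) = 9
A^3[1,2] = (5)(2) + (2)(-2) + (2)(-2) = 2
A^3[1,3] = (5)(-2) + (2)(2) + (2)(0) = -6
A^3[2,1] = (-2)(1) + (4)(2) + (-8)(0) = 6
A^3[2,2] = (-2)(2) + (4)(-2) + (-8)(-2) = 4
A^3[2,3] = (-2)(-2) + (4)(2) + (-8)(0) = 12
A^3[3,1] = (-4)(1) + (4)(2) + (-4)(0) = 4
A^3[3,2] = (-4)(2) + (4)(-2) + (-4)(-2) = -8
A^3[3,3] = (-4)(-2) + (4)(2) + (-4)(0) = 16
A^3 = 
  [  9,   2,  -6]
  [  6,   4,  12]
  [  4,  -8,  16]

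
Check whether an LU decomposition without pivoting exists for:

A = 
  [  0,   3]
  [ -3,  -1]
No.
A[1,1] = 0 but A[2,1] = -3 ≠ 0. Any LU with L unit lower triangular has (LU)[1,1] = U[1,1] and (LU)[2,1] = L[2,1]·U[1,1]; matching A forces U[1,1] = 0, which then forces (LU)[2,1] = 0 ≠ -3. A row swap (pivoting) is required.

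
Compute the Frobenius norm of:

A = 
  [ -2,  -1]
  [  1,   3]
||A||_F = 3.873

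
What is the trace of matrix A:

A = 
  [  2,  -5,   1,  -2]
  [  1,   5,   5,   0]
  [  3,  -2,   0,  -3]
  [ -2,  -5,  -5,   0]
7

tr(A) = 2 + 5 + 0 + 0 = 7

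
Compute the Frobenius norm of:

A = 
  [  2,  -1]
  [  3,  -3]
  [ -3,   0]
||A||_F = 5.657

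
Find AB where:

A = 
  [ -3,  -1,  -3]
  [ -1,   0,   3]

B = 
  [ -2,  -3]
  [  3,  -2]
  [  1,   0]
AB = 
  [  0,  11]
  [  5,   3]

A is 2×3 and B is 3×2, so AB is 2×2. Each entry is (row of A)·(column of B):
AB[1,1] = (-3)(-2) + (-1)(3) + (-3)(1) = 0
AB[1,2] = (-3)(-3) + (-1)(-2) + (-3)(0) = 11
AB[2,1] = (-1)(-2) + (0)(3) + (3)(1) = 5
AB[2,2] = (-1)(-3) + (0)(-2) + (3)(0) = 3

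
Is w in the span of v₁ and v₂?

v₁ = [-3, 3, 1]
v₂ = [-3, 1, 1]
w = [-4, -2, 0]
No

Form the augmented matrix and row-reduce:
[v₁|v₂|w] = 
  [ -3,  -3,  -4]
  [  3,   1,  -2]
  [  1,   1,   0]
R2 → R2 + (1)·R1
R3 → R3 + (1/3)·R1
REF = 
  [  -3,   -3,   -4]
  [   0,   -2,   -6]
  [   0,    0, -4/3]

Row 3 reads [0 0 | -4/3], i.e. 0 = -4/3, so the system is inconsistent and w ∉ span{v₁, v₂}.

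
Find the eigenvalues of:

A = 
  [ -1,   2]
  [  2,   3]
tr(A) = 2, det(A) = -7
Characteristic polynomial: λ² - tr(A)λ + det(A) = λ² - 2λ - 7
λ² - 2λ - 7 = 0  ⇒  λ = (2 ± √((-2)² - 4·(-7)))/2 = (2 ± √(32))/2
  = 1 + 2√2,  1 - 2√2

λ = 1 + 2√2, 1 - 2√2  (≈ 3.828, -1.828)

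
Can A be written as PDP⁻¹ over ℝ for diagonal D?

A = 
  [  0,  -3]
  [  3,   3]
No

tr(A) = 3, det(A) = 9
Characteristic polynomial: λ² - tr(A)λ + det(A) = λ² - 3λ + 9
λ² - 3λ + 9 = 0  ⇒  λ = (3 ± √((-3)² - 4·(9)))/2 = (3 ± √(-27))/2
  = (3 + 3i√3)/2,  (3 - 3i√3)/2
Eigenvalues: (3 + 3i√3)/2, (3 - 3i√3)/2  (≈ 1.5 + 2.598i, 1.5 - 2.598i)
Has complex eigenvalues (not diagonalizable over ℝ).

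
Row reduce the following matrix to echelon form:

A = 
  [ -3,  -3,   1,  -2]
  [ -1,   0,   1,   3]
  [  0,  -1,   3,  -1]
Row operations:
R2 → R2 - (1/3)·R1
R3 → R3 + (1)·R2

Resulting echelon form:
REF = 
  [  -3,   -3,    1,   -2]
  [   0,    1,  2/3, 11/3]
  [   0,    0, 11/3,  8/3]

Rank = 3 (number of non-zero pivot rows).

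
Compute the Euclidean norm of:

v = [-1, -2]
2.236

||v||₂ = √((-1)² + (-2)²) = √5 = 2.236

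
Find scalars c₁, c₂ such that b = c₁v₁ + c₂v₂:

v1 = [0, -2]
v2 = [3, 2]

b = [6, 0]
c1 = 2, c2 = 2

b = 2·v1 + 2·v2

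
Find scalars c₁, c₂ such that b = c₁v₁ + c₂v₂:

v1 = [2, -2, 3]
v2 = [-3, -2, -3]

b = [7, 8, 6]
c1 = -1, c2 = -3

b = -1·v1 + -3·v2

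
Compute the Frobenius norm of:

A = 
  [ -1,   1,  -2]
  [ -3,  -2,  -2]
||A||_F = 4.796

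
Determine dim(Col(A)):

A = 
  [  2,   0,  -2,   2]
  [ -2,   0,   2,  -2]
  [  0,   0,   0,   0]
Row reduce:
R2 → R2 + (1)·R1
REF = 
  [  2,   0,  -2,   2]
  [  0,   0,   0,   0]
  [  0,   0,   0,   0]
Pivot columns: 1 → 1 pivot.
dim(Col(A)) = number of pivot columns = 1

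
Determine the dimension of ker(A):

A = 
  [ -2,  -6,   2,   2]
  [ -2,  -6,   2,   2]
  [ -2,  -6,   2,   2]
nullity(A) = 3

Row reduce:
R2 → R2 - (1)·R1
R3 → R3 - (1)·R1
REF = 
  [ -2,  -6,   2,   2]
  [  0,   0,   0,   0]
  [  0,   0,   0,   0]
Pivot columns: 1 → 1 pivot.
rank(A) = 1, so nullity(A) = 4 - 1 = 3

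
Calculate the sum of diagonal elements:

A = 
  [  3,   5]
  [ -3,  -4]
-1

tr(A) = 3 + -4 = -1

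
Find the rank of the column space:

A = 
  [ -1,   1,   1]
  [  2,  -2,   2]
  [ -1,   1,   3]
Row reduce:
R2 → R2 + (2)·R1
R3 → R3 - (1)·R1
R3 → R3 - (1/2)·R2
REF = 
  [ -1,   1,   1]
  [  0,   0,   4]
  [  0,   0,   0]
Pivot columns: 1, 3 → 2 pivots.
dim(Col(A)) = number of pivot columns = 2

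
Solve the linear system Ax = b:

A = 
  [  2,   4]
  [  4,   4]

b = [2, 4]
Row reduce the augmented matrix [A|b]:
R2 → R2 - (2)·R1
REF = 
  [  2,   4,   2]
  [  0,  -4,   0]

Back-substitution:
x₂ = 0 / (-4) = 0
x₁ = (2 - (4)(0)) / 2 = 1

x = [1, 0]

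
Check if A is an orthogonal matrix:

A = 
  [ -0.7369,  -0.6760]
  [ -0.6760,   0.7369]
Yes

AᵀA = 
  [  1,   0]
  [  0,   1]
≈ I (equal to I up to the 4-dp rounding of the entries)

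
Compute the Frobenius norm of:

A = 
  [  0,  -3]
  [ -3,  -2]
||A||_F = 4.69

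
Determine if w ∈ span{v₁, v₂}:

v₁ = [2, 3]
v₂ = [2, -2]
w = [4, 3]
Yes

Form the augmented matrix and row-reduce:
[v₁|v₂|w] = 
  [  2,   2,   4]
  [  3,  -2,   3]
R2 → R2 - (3/2)·R1
REF = 
  [  2,   2,   4]
  [  0,  -5,  -3]

No row of the form [0 0 | nonzero], so the system is consistent. Back-substitution gives c₁ = 7/5, c₂ = 3/5: w = (7/5)·v₁ + (3/5)·v₂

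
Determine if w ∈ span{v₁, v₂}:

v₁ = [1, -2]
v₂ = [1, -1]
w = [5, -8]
Yes

Form the augmented matrix and row-reduce:
[v₁|v₂|w] = 
  [  1,   1,   5]
  [ -2,  -1,  -8]
R2 → R2 + (2)·R1
REF = 
  [  1,   1,   5]
  [  0,   1,   2]

No row of the form [0 0 | nonzero], so the system is consistent. Back-substitution gives c₁ = 3, c₂ = 2: w = (3)·v₁ + (2)·v₂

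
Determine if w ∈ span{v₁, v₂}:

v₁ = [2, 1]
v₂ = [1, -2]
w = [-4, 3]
Yes

Form the augmented matrix and row-reduce:
[v₁|v₂|w] = 
  [  2,   1,  -4]
  [  1,  -2,   3]
R2 → R2 - (1/2)·R1
REF = 
  [   2,    1,   -4]
  [   0, -5/2,    5]

No row of the form [0 0 | nonzero], so the system is consistent. Back-substitution gives c₁ = -1, c₂ = -2: w = (-1)·v₁ + (-2)·v₂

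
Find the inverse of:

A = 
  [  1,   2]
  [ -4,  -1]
det(A) = (1)(-1) - (2)(-4) = 7
For a 2×2 matrix, A⁻¹ = (1/det(A)) · [[d, -b], [-c, a]]
    = (1/7) · [[-1, -2], [4, 1]]

A⁻¹ = 
  [-1/7, -2/7]
  [ 4/7,  1/7]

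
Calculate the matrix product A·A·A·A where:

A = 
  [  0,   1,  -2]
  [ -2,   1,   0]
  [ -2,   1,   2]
A² = A·A:
A²[1,1] = (0)(0) + (1)(-2) + (-2)(-2) = 2
A²[1,2] = (0)(1) + (1)(1) + (-2)(1) = -1
A²[1,3] = (0)(-2) + (1)(0) + (-2)(2) = -4
A²[2,1] = (-2)(0) + (1)(-2) + (0)(-2) = -2
A²[2,2] = (-2)(1) + (1)(1) + (0)(1) = -1
A²[2,3] = (-2)(-2) + (1)(0) + (0)(2) = 4
A²[3,1] = (-2)(0) + (1)(-2) + (2)(-2) = -6
A²[3,2] = (-2)(1) + (1)(1) + (2)(1) = 1
A²[3,3] = (-2)(-2) + (1)(0) + (2)(2) = 8
A² = 
  [  2,  -1,  -4]
  [ -2,  -1,   4]
  [ -6,   1,   8]

A^3 = A^2·A:
A^3[1,1] = (2)(0) + (-1)(-2) + (-4)(-2) = 10
A^3[1,2] = (2)(1) + (-1)(1) + (-4)(1) = -3
A^3[1,3] = (2)(-2) + (-1)(0) + (-4)(2) = -12
A^3[2,1] = (-2)(0) + (-1)(-2) + (4)(-2) = -6
A^3[2,2] = (-2)(1) + (-1)(1) + (4)(1) = 1
A^3[2,3] = (-2)(-2) + (-1)(0) + (4)(2) = 12
A^3[3,1] = (-6)(0) + (1)(-2) + (8)(-2) = -18
A^3[3,2] = (-6)(1) + (1)(1) + (8)(1) = 3
A^3[3,3] = (-6)(-2) + (1)(0) + (8)(2) = 28
A^3 = 
  [ 10,  -3, -12]
  [ -6,   1,  12]
  [-18,   3,  28]

A^4 = A^3·A:
A^4[1,1] = (10)(0) + (-3)(-2) + (-12)(-2) = 30
A^4[1,2] = (10)(1) + (-3)(1) + (-12)(1) = -5
A^4[1,3] = (10)(-2) + (-3)(0) + (-12)(2) = -44
A^4[2,1] = (-6)(0) + (1)(-2) + (12)(-2) = -26
A^4[2,2] = (-6)(1) + (1)(1) + (12)(1) = 7
A^4[2,3] = (-6)(-2) + (1)(0) + (12)(2) = 36
A^4[3,1] = (-18)(0) + (3)(-2) + (28)(-2) = -62
A^4[3,2] = (-18)(1) + (3)(1) + (28)(1) = 13
A^4[3,3] = (-18)(-2) + (3)(0) + (28)(2) = 92
A^4 = 
  [ 30,  -5, -44]
  [-26,   7,  36]
  [-62,  13,  92]

Therefore
A^4 = 
  [ 30,  -5, -44]
  [-26,   7,  36]
  [-62,  13,  92]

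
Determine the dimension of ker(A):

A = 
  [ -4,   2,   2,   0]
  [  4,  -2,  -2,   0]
nullity(A) = 3

Row reduce:
R2 → R2 + (1)·R1
REF = 
  [ -4,   2,   2,   0]
  [  0,   0,   0,   0]
Pivot columns: 1 → 1 pivot.
rank(A) = 1, so nullity(A) = 4 - 1 = 3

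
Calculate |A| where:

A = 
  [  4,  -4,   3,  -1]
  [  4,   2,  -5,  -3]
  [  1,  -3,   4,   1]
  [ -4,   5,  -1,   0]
-56

Cofactor expansion along row 1: det(A) = a₁₁M₁₁ - a₁₂M₁₂ + a₁₃M₁₃ - a₁₄M₁₄

M₁₁ = det[[2, -5, -3]; [-3, 4, 1]; [5, -1, 0]]
  = (2)·((4)(0) - (1)(-1)) - (-5)·((-3)(0) - (1)(5)) + (-3)·((-3)(-1) - (4)(5))
  = (2)(1) - (-5)(-5) + (-3)(-17)
  = 28
M₁₂ = det[[4, -5, -3]; [1, 4, 1]; [-4, -1, 0]]
  = (4)·((4)(0) - (1)(-1)) - (-5)·((1)(0) - (1)(-4)) + (-3)·((1)(-1) - (4)(-4))
  = (4)(1) - (-5)(4) + (-3)(15)
  = -21
M₁₃ = det[[4, 2, -3]; [1, -3, 1]; [-4, 5, 0]]
  = (4)·((-3)(0) - (1)(5)) - (2)·((1)(0) - (1)(-4)) + (-3)·((1)(5) - (-3)(-4))
  = (4)(-5) - (2)(4) + (-3)(-7)
  = -7
M₁₄ = det[[4, 2, -5]; [1, -3, 4]; [-4, 5, -1]]
  = (4)·((-3)(-1) - (4)(5)) - (2)·((1)(-1) - (4)(-4)) + (-5)·((1)(5) - (-3)(-4))
  = (4)(-17) - (2)(15) + (-5)(-7)
  = -63

det(A) = (4)(28) - (-4)(-21) + (3)(-7) - (-1)(-63) = -56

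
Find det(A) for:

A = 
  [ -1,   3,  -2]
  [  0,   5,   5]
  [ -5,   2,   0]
Cofactor expansion along row 1:
det(A) = (-1)·((5)(0) - (5)(2)) - (3)·((0)(0) - (5)(-5)) + (-2)·((0)(2) - (5)(-5))
  = (-1)(-10) - (3)(25) + (-2)(25)
  = -115

det(A) = -115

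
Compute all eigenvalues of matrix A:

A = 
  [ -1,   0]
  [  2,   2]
tr(A) = 1, det(A) = -2
Characteristic polynomial: λ² - tr(A)λ + det(A) = λ² - λ - 2
λ² - λ - 2 = (λ + 1)(λ - 2)

λ = 2, -1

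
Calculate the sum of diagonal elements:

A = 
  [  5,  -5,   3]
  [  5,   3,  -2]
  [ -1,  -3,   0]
8

tr(A) = 5 + 3 + 0 = 8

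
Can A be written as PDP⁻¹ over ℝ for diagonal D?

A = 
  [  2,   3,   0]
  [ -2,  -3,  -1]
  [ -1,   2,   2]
No

Characteristic polynomial: det(λI - A) = λ³ - λ² - 7
By the rational root theorem any rational root is an integer dividing 7; none of those is a root, so p(λ) has no rational roots and hence (being an irreducible cubic) no repeated roots.
Discriminant of the cubic: Δ = -1351
Δ < 0 ⇒ one real eigenvalue and a complex-conjugate pair: λ ≈ 2.311, -0.6554 + 1.612i, -0.6554 - 1.612i
Has complex eigenvalues (not diagonalizable over ℝ).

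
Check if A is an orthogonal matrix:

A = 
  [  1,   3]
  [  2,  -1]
No

AᵀA = 
  [  5,   1]
  [  1,  10]
≠ I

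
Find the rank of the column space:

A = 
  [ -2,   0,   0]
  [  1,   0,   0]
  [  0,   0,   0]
dim(Col(A)) = 1

Row reduce:
R2 → R2 + (1/2)·R1
REF = 
  [ -2,   0,   0]
  [  0,   0,   0]
  [  0,   0,   0]
Pivot columns: 1 → 1 pivot.
dim(Col(A)) = number of pivot columns = 1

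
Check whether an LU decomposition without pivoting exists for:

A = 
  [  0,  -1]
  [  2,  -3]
No.
A[1,1] = 0 but A[2,1] = 2 ≠ 0. Any LU with L unit lower triangular has (LU)[1,1] = U[1,1] and (LU)[2,1] = L[2,1]·U[1,1]; matching A forces U[1,1] = 0, which then forces (LU)[2,1] = 0 ≠ 2. A row swap (pivoting) is required.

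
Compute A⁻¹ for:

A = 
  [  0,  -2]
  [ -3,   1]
det(A) = (0)(1) - (-2)(-3) = -6
For a 2×2 matrix, A⁻¹ = (1/det(A)) · [[d, -b], [-c, a]]
    = (-1/6) · [[1, 2], [3, 0]]

A⁻¹ = 
  [-1/6, -1/3]
  [-1/2,    0]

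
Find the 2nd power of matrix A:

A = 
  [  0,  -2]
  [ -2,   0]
A² = A·A:
A²[1,1] = (0)(0) + (-2)(-2) = 4
A²[1,2] = (0)(-2) + (-2)(0) = 0
A²[2,1] = (-2)(0) + (0)(-2) = 0
A²[2,2] = (-2)(-2) + (0)(0) = 4
A² = 
  [  4,   0]
  [  0,   4]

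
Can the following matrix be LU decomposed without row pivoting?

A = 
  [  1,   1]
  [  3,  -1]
Yes.
A[1,1] = 1 ≠ 0, so Gaussian elimination proceeds without a row swap: multiplier ℓ₂₁ = (3)/(1) = 3, and U[2,2] = -1 - (3)(1) = -4.
L = 
  [  1,   0]
  [  3,   1]
U = 
  [  1,   1]
  [  0,  -4]
Check row 2 of LU: [(3)(1), (3)(1) + (-4)] = [3, -1] = row 2 of A ✓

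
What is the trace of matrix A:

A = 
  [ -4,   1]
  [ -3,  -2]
-6

tr(A) = -4 + -2 = -6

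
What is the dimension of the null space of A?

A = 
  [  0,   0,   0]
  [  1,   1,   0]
nullity(A) = 2

Row reduce:
Swap R1 ↔ R2
REF = 
  [  1,   1,   0]
  [  0,   0,   0]
Pivot columns: 1 → 1 pivot.
rank(A) = 1, so nullity(A) = 3 - 1 = 2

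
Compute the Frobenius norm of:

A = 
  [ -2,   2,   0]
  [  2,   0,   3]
||A||_F = 4.583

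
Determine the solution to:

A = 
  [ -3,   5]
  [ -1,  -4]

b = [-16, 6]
Row reduce the augmented matrix [A|b]:
R2 → R2 - (1/3)·R1
REF = 
  [   -3,     5,   -16]
  [    0, -17/3,  34/3]

Back-substitution:
x₂ = (34/3) / (-17/3) = -2
x₁ = (-16 - (5)(-2)) / (-3) = 2

x = [2, -2]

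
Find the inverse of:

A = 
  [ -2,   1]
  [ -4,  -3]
det(A) = (-2)(-3) - (1)(-4) = 10
For a 2×2 matrix, A⁻¹ = (1/det(A)) · [[d, -b], [-c, a]]
    = (1/10) · [[-3, -1], [4, -2]]

A⁻¹ = 
  [-3/10, -1/10]
  [  2/5,  -1/5]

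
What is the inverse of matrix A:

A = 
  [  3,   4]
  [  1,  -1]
det(A) = (3)(-1) - (4)(1) = -7
For a 2×2 matrix, A⁻¹ = (1/det(A)) · [[d, -b], [-c, a]]
    = (-1/7) · [[-1, -4], [-1, 3]]

A⁻¹ = 
  [ 1/7,  4/7]
  [ 1/7, -3/7]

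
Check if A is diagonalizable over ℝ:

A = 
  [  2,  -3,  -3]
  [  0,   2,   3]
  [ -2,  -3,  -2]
No

Characteristic polynomial: det(λI - A) = λ³ - 2λ² - λ - 16
By the rational root theorem any rational root is an integer dividing 16; none of those is a root, so p(λ) has no rational roots and hence (being an irreducible cubic) no repeated roots.
Discriminant of the cubic: Δ = -7992
Δ < 0 ⇒ one real eigenvalue and a complex-conjugate pair: λ ≈ 3.551, -0.7754 + 1.976i, -0.7754 - 1.976i
Has complex eigenvalues (not diagonalizable over ℝ).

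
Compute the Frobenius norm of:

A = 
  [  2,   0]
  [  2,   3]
||A||_F = 4.123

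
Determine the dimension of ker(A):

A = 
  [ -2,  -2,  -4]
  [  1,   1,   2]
nullity(A) = 2

Row reduce:
R2 → R2 + (1/2)·R1
REF = 
  [ -2,  -2,  -4]
  [  0,   0,   0]
Pivot columns: 1 → 1 pivot.
rank(A) = 1, so nullity(A) = 3 - 1 = 2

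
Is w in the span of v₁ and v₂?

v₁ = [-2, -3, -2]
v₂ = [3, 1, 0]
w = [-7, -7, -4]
Yes

Form the augmented matrix and row-reduce:
[v₁|v₂|w] = 
  [ -2,   3,  -7]
  [ -3,   1,  -7]
  [ -2,   0,  -4]
R2 → R2 - (3/2)·R1
R3 → R3 - (1)·R1
R3 → R3 - (6/7)·R2
REF = 
  [  -2,    3,   -7]
  [   0, -7/2,  7/2]
  [   0,    0,    0]

No row of the form [0 0 | nonzero], so the system is consistent. Back-substitution gives c₁ = 2, c₂ = -1: w = (2)·v₁ + (-1)·v₂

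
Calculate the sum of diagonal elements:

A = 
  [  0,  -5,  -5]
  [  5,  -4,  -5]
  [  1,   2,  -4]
-8

tr(A) = 0 + -4 + -4 = -8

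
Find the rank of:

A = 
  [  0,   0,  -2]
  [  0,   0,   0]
rank(A) = 1

Row reduce:
(no row operations needed)
REF = 
  [  0,   0,  -2]
  [  0,   0,   0]
Pivot columns: 3 → 1 pivot.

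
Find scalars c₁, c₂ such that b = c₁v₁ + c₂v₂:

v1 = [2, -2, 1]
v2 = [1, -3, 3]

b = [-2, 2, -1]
c1 = -1, c2 = 0

b = -1·v1 + 0·v2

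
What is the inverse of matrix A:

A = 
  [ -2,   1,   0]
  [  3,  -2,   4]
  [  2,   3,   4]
det(A) = (-2)·((-2)(4) - (4)(3)) - (1)·((3)(4) - (4)(2)) + (0)·((3)(3) - (-2)(2))
  = (-2)(-20) - (1)(4) + (0)(13)
  = 36
det(A) = 36 ≠ 0, so A is invertible.

Cofactors Cᵢⱼ = (-1)ⁱ⁺ʲ·Mᵢⱼ:
C = 
  [-20,  -4,  13]
  [ -4,  -8,   8]
  [  4,   8,   1]

adj(A) = Cᵀ:
adj(A) = 
  [-20,  -4,   4]
  [ -4,  -8,   8]
  [ 13,   8,   1]

A⁻¹ = (1/36) · adj(A):
A⁻¹ = 
  [ -5/9,  -1/9,   1/9]
  [ -1/9,  -2/9,   2/9]
  [13/36,   2/9,  1/36]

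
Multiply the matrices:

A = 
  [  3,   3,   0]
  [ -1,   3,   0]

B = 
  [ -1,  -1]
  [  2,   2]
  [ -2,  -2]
AB = 
  [  3,   3]
  [  7,   7]

A is 2×3 and B is 3×2, so AB is 2×2. Each entry is (row of A)·(column of B):
AB[1,1] = (3)(-1) + (3)(2) + (0)(-2) = 3
AB[1,2] = (3)(-1) + (3)(2) + (0)(-2) = 3
AB[2,1] = (-1)(-1) + (3)(2) + (0)(-2) = 7
AB[2,2] = (-1)(-1) + (3)(2) + (0)(-2) = 7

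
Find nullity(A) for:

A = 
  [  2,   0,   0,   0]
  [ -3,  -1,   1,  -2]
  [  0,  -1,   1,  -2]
nullity(A) = 2

Row reduce:
R2 → R2 + (3/2)·R1
R3 → R3 - (1)·R2
REF = 
  [  2,   0,   0,   0]
  [  0,  -1,   1,  -2]
  [  0,   0,   0,   0]
Pivot columns: 1, 2 → 2 pivots.
rank(A) = 2, so nullity(A) = 4 - 2 = 2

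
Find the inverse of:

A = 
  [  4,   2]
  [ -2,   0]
det(A) = (4)(0) - (2)(-2) = 4
For a 2×2 matrix, A⁻¹ = (1/det(A)) · [[d, -b], [-c, a]]
    = (1/4) · [[0, -2], [2, 4]]

A⁻¹ = 
  [   0, -1/2]
  [ 1/2,    1]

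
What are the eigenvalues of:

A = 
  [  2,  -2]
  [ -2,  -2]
tr(A) = 0, det(A) = -8
Characteristic polynomial: λ² - tr(A)λ + det(A) = λ² - 8
λ² - 8 = 0  ⇒  λ = (0 ± √((0)² - 4·(-8)))/2 = (0 ± √(32))/2
  = 2√2,  -2√2

λ = 2√2, -2√2  (≈ 2.828, -2.828)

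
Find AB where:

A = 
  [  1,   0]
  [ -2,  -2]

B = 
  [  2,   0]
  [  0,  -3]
AB = 
  [  2,   0]
  [ -4,   6]

A is 2×2 and B is 2×2, so AB is 2×2. Each entry is (row of A)·(column of B):
AB[1,1] = (1)(2) + (0)(0) = 2
AB[1,2] = (1)(0) + (0)(-3) = 0
AB[2,1] = (-2)(2) + (-2)(0) = -4
AB[2,2] = (-2)(0) + (-2)(-3) = 6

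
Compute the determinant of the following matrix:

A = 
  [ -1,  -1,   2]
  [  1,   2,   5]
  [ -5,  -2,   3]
28

Cofactor expansion along row 1:
det(A) = (-1)·((2)(3) - (5)(-2)) - (-1)·((1)(3) - (5)(-5)) + (2)·((1)(-2) - (2)(-5))
  = (-1)(16) - (-1)(28) + (2)(8)
  = 28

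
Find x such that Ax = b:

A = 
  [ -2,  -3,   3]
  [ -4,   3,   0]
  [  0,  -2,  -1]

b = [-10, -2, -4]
Row reduce the augmented matrix [A|b]:
R2 → R2 - (2)·R1
R3 → R3 + (2/9)·R2
REF = 
  [  -2,   -3,    3,  -10]
  [   0,    9,   -6,   18]
  [   0,    0, -7/3,    0]

Back-substitution:
x₃ = 0 / (-7/3) = 0
x₂ = (18 - (-6)(0)) / 9 = 2
x₁ = (-10 - (-3)(2) - (3)(0)) / (-2) = 2

x = [2, 2, 0]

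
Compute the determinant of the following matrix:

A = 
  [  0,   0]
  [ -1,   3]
For a 2×2 matrix, det = ad - bc = (0)(3) - (0)(-1) = 0

det(A) = 0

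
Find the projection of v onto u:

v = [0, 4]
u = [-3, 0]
proj_u(v) = [0, 0]

v·u = (0)(-3) + (4)(0) = 0
u·u = (-3)² + (0)² = 9
proj_u(v) = (v·u / u·u) × u = (0/9) × u = (0) × u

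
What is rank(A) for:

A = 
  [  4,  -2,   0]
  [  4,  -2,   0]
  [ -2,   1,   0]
rank(A) = 1

Row reduce:
R2 → R2 - (1)·R1
R3 → R3 + (1/2)·R1
REF = 
  [  4,  -2,   0]
  [  0,   0,   0]
  [  0,   0,   0]
Pivot columns: 1 → 1 pivot.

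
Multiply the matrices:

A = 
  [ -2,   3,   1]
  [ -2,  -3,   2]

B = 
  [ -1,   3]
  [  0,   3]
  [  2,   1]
A is 2×3 and B is 3×2, so AB is 2×2. Each entry is (row of A)·(column of B):
AB[1,1] = (-2)(-1) + (3)(0) + (1)(2) = 4
AB[1,2] = (-2)(3) + (3)(3) + (1)(1) = 4
AB[2,1] = (-2)(-1) + (-3)(0) + (2)(2) = 6
AB[2,2] = (-2)(3) + (-3)(3) + (2)(1) = -13

AB = 
  [  4,   4]
  [  6, -13]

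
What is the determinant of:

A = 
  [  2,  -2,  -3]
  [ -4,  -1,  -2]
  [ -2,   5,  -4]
118

Cofactor expansion along row 1:
det(A) = (2)·((-1)(-4) - (-2)(5)) - (-2)·((-4)(-4) - (-2)(-2)) + (-3)·((-4)(5) - (-1)(-2))
  = (2)(14) - (-2)(12) + (-3)(-22)
  = 118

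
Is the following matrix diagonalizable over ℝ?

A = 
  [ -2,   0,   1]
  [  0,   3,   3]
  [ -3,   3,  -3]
No

Characteristic polynomial: det(λI - A) = λ³ + 2λ² - 15λ - 45
By the rational root theorem any rational root is an integer dividing 45; none of those is a root, so p(λ) has no rational roots and hence (being an irreducible cubic) no repeated roots.
Discriminant of the cubic: Δ = -14535
Δ < 0 ⇒ one real eigenvalue and a complex-conjugate pair: λ ≈ 4.175, -3.087 + 1.117i, -3.087 - 1.117i
Has complex eigenvalues (not diagonalizable over ℝ).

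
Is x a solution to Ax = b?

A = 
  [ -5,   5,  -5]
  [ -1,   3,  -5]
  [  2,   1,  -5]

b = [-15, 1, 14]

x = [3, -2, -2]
Yes

Ax = [-15, 1, 14] = b ✓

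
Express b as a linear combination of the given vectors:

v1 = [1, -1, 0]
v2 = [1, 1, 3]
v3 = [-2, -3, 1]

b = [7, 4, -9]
c1 = 3, c2 = -2, c3 = -3

b = 3·v1 + -2·v2 + -3·v3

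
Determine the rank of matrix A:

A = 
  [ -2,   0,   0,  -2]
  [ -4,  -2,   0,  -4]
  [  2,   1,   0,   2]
Row reduce:
R2 → R2 - (2)·R1
R3 → R3 + (1)·R1
R3 → R3 + (1/2)·R2
REF = 
  [ -2,   0,   0,  -2]
  [  0,  -2,   0,   0]
  [  0,   0,   0,   0]
Pivot columns: 1, 2 → 2 pivots.

rank(A) = 2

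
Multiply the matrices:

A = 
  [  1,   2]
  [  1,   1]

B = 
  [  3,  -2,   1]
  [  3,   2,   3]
A is 2×2 and B is 2×3, so AB is 2×3. Each entry is (row of A)·(column of B):
AB[1,1] = (1)(3) + (2)(3) = 9
AB[1,2] = (1)(-2) + (2)(2) = 2
AB[1,3] = (1)(1) + (2)(3) = 7
AB[2,1] = (1)(3) + (1)(3) = 6
AB[2,2] = (1)(-2) + (1)(2) = 0
AB[2,3] = (1)(1) + (1)(3) = 4

AB = 
  [  9,   2,   7]
  [  6,   0,   4]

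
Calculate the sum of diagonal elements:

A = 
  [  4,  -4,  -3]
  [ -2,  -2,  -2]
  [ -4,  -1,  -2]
0

tr(A) = 4 + -2 + -2 = 0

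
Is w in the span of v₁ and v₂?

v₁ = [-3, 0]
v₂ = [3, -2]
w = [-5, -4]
Yes

Form the augmented matrix and row-reduce:
[v₁|v₂|w] = 
  [ -3,   3,  -5]
  [  0,  -2,  -4]
(already in echelon form — no row operations needed)

No row of the form [0 0 | nonzero], so the system is consistent. Back-substitution gives c₁ = 11/3, c₂ = 2: w = (11/3)·v₁ + (2)·v₂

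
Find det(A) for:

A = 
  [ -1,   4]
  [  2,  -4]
-4

For a 2×2 matrix, det = ad - bc = (-1)(-4) - (4)(2) = -4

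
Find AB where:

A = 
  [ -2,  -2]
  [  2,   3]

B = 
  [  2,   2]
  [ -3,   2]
A is 2×2 and B is 2×2, so AB is 2×2. Each entry is (row of A)·(column of B):
AB[1,1] = (-2)(2) + (-2)(-3) = 2
AB[1,2] = (-2)(2) + (-2)(2) = -8
AB[2,1] = (2)(2) + (3)(-3) = -5
AB[2,2] = (2)(2) + (3)(2) = 10

AB = 
  [  2,  -8]
  [ -5,  10]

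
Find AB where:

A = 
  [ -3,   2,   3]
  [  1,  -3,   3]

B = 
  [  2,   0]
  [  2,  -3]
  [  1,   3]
AB = 
  [  1,   3]
  [ -1,  18]

A is 2×3 and B is 3×2, so AB is 2×2. Each entry is (row of A)·(column of B):
AB[1,1] = (-3)(2) + (2)(2) + (3)(1) = 1
AB[1,2] = (-3)(0) + (2)(-3) + (3)(3) = 3
AB[2,1] = (1)(2) + (-3)(2) + (3)(1) = -1
AB[2,2] = (1)(0) + (-3)(-3) + (3)(3) = 18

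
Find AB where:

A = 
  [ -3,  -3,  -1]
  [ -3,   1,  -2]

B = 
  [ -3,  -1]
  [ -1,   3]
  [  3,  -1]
AB = 
  [  9,  -5]
  [  2,   8]

A is 2×3 and B is 3×2, so AB is 2×2. Each entry is (row of A)·(column of B):
AB[1,1] = (-3)(-3) + (-3)(-1) + (-1)(3) = 9
AB[1,2] = (-3)(-1) + (-3)(3) + (-1)(-1) = -5
AB[2,1] = (-3)(-3) + (1)(-1) + (-2)(3) = 2
AB[2,2] = (-3)(-1) + (1)(3) + (-2)(-1) = 8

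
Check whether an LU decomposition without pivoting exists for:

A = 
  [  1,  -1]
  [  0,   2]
Yes.
A[1,1] = 1 ≠ 0, so Gaussian elimination proceeds without a row swap: multiplier ℓ₂₁ = (0)/(1) = 0, and U[2,2] = 2 - (0)(-1) = 2.
L = 
  [  1,   0]
  [  0,   1]
U = 
  [  1,  -1]
  [  0,   2]
Check row 2 of LU: [(0)(1), (0)(-1) + 2] = [0, 2] = row 2 of A ✓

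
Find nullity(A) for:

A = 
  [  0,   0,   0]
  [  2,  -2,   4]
nullity(A) = 2

Row reduce:
Swap R1 ↔ R2
REF = 
  [  2,  -2,   4]
  [  0,   0,   0]
Pivot columns: 1 → 1 pivot.
rank(A) = 1, so nullity(A) = 3 - 1 = 2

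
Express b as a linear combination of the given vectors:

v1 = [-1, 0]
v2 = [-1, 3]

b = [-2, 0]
c1 = 2, c2 = 0

b = 2·v1 + 0·v2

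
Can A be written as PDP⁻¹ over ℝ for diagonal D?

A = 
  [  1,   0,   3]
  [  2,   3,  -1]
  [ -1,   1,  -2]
No

Characteristic polynomial: det(λI - A) = λ³ - 2λ² - λ - 10
By the rational root theorem any rational root is an integer dividing 10; none of those is a root, so p(λ) has no rational roots and hence (being an irreducible cubic) no repeated roots.
Discriminant of the cubic: Δ = -3372
Δ < 0 ⇒ one real eigenvalue and a complex-conjugate pair: λ ≈ 3.253, -0.6263 + 1.638i, -0.6263 - 1.638i
Has complex eigenvalues (not diagonalizable over ℝ).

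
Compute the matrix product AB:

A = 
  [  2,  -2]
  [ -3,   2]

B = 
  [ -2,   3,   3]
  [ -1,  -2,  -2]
A is 2×2 and B is 2×3, so AB is 2×3. Each entry is (row of A)·(column of B):
AB[1,1] = (2)(-2) + (-2)(-1) = -2
AB[1,2] = (2)(3) + (-2)(-2) = 10
AB[1,3] = (2)(3) + (-2)(-2) = 10
AB[2,1] = (-3)(-2) + (2)(-1) = 4
AB[2,2] = (-3)(3) + (2)(-2) = -13
AB[2,3] = (-3)(3) + (2)(-2) = -13

AB = 
  [ -2,  10,  10]
  [  4, -13, -13]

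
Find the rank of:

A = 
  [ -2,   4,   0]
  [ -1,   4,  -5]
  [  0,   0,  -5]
Row reduce:
R2 → R2 - (1/2)·R1
REF = 
  [ -2,   4,   0]
  [  0,   2,  -5]
  [  0,   0,  -5]
Pivot columns: 1, 2, 3 → 3 pivots.

rank(A) = 3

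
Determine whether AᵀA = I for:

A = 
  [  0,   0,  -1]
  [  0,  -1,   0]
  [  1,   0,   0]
Yes

AᵀA = 
  [  1,   0,   0]
  [  0,   1,   0]
  [  0,   0,   1]
= I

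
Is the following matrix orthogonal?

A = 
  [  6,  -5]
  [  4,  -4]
No

AᵀA = 
  [ 52, -46]
  [-46,  41]
≠ I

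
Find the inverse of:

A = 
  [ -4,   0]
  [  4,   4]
det(A) = (-4)(4) - (0)(4) = -16
For a 2×2 matrix, A⁻¹ = (1/det(A)) · [[d, -b], [-c, a]]
    = (-1/16) · [[4, 0], [-4, -4]]

A⁻¹ = 
  [-1/4,    0]
  [ 1/4,  1/4]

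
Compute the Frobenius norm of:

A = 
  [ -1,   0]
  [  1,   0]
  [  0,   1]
||A||_F = 1.732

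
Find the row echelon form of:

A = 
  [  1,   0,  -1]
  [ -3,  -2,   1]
Row operations:
R2 → R2 + (3)·R1

Resulting echelon form:
REF = 
  [  1,   0,  -1]
  [  0,  -2,  -2]

Rank = 2 (number of non-zero pivot rows).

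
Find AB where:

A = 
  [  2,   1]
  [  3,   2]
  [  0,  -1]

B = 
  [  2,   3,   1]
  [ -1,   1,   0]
A is 3×2 and B is 2×3, so AB is 3×3. Each entry is (row of A)·(column of B):
AB[1,1] = (2)(2) + (1)(-1) = 3
AB[1,2] = (2)(3) + (1)(1) = 7
AB[1,3] = (2)(1) + (1)(0) = 2
AB[2,1] = (3)(2) + (2)(-1) = 4
AB[2,2] = (3)(3) + (2)(1) = 11
AB[2,3] = (3)(1) + (2)(0) = 3
AB[3,1] = (0)(2) + (-1)(-1) = 1
AB[3,2] = (0)(3) + (-1)(1) = -1
AB[3,3] = (0)(1) + (-1)(0) = 0

AB = 
  [  3,   7,   2]
  [  4,  11,   3]
  [  1,  -1,   0]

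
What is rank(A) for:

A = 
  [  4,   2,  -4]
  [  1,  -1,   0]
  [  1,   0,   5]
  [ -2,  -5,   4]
Row reduce:
R2 → R2 - (1/4)·R1
R3 → R3 - (1/4)·R1
R4 → R4 + (1/2)·R1
R3 → R3 - (1/3)·R2
R4 → R4 - (8/3)·R2
R4 → R4 + (2/17)·R3
REF = 
  [   4,    2,   -4]
  [   0, -3/2,    1]
  [   0,    0, 17/3]
  [   0,    0,    0]
Pivot columns: 1, 2, 3 → 3 pivots.

rank(A) = 3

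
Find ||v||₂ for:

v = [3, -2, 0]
3.606

||v||₂ = √((3)² + (-2)² + (0)²) = √13 = 3.606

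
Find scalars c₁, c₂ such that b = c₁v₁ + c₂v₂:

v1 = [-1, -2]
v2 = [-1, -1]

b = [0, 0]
c1 = 0, c2 = 0

b = 0·v1 + 0·v2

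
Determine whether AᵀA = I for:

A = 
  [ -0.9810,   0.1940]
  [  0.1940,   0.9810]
Yes

AᵀA = 
  [  1,   0]
  [  0,   1]
≈ I (equal to I up to the 4-dp rounding of the entries)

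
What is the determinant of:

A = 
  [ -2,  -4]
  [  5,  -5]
For a 2×2 matrix, det = ad - bc = (-2)(-5) - (-4)(5) = 30

det(A) = 30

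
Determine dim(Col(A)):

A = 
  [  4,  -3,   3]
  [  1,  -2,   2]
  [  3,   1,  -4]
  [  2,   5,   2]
dim(Col(A)) = 3

Row reduce:
R2 → R2 - (1/4)·R1
R3 → R3 - (3/4)·R1
R4 → R4 - (1/2)·R1
R3 → R3 + (13/5)·R2
R4 → R4 + (26/5)·R2
R4 → R4 + (7/3)·R3
REF = 
  [   4,   -3,    3]
  [   0, -5/4,  5/4]
  [   0,    0,   -3]
  [   0,    0,    0]
Pivot columns: 1, 2, 3 → 3 pivots.
dim(Col(A)) = number of pivot columns = 3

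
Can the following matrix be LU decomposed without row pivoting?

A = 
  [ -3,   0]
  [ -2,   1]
Yes.
A[1,1] = -3 ≠ 0, so Gaussian elimination proceeds without a row swap: multiplier ℓ₂₁ = (-2)/(-3) = 2/3, and U[2,2] = 1 - (2/3)(0) = 1.
L = 
  [  1,   0]
  [2/3,   1]
U = 
  [ -3,   0]
  [  0,   1]
Check row 2 of LU: [(2/3)(-3), (2/3)(0) + 1] = [-2, 1] = row 2 of A ✓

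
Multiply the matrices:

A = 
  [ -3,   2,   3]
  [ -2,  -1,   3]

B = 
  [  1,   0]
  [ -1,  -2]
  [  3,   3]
AB = 
  [  4,   5]
  [  8,  11]

A is 2×3 and B is 3×2, so AB is 2×2. Each entry is (row of A)·(column of B):
AB[1,1] = (-3)(1) + (2)(-1) + (3)(3) = 4
AB[1,2] = (-3)(0) + (2)(-2) + (3)(3) = 5
AB[2,1] = (-2)(1) + (-1)(-1) + (3)(3) = 8
AB[2,2] = (-2)(0) + (-1)(-2) + (3)(3) = 11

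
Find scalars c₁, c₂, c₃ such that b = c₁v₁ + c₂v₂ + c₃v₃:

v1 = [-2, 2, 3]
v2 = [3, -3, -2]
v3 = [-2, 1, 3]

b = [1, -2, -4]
c1 = -3, c2 = -1, c3 = 1

b = -3·v1 + -1·v2 + 1·v3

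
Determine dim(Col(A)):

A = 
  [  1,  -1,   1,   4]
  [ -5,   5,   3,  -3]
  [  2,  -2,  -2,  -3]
dim(Col(A)) = 3

Row reduce:
R2 → R2 + (5)·R1
R3 → R3 - (2)·R1
R3 → R3 + (1/2)·R2
REF = 
  [   1,   -1,    1,    4]
  [   0,    0,    8,   17]
  [   0,    0,    0, -5/2]
Pivot columns: 1, 3, 4 → 3 pivots.
dim(Col(A)) = number of pivot columns = 3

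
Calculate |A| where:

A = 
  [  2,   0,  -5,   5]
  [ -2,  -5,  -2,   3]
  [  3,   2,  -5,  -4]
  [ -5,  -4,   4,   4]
271

Cofactor expansion along row 1: det(A) = a₁₁M₁₁ - a₁₂M₁₂ + a₁₃M₁₃ - a₁₄M₁₄

M₁₁ = det[[-5, -2, 3]; [2, -5, -4]; [-4, 4, 4]]
  = (-5)·((-5)(4) - (-4)(4)) - (-2)·((2)(4) - (-4)(-4)) + (3)·((2)(4) - (-5)(-4))
  = (-5)(-4) - (-2)(-8) + (3)(-12)
  = -32
M₁₂ = det[[-2, -2, 3]; [3, -5, -4]; [-5, 4, 4]]
  = (-2)·((-5)(4) - (-4)(4)) - (-2)·((3)(4) - (-4)(-5)) + (3)·((3)(4) - (-5)(-5))
  = (-2)(-4) - (-2)(-8) + (3)(-13)
  = -47
M₁₃ = det[[-2, -5, 3]; [3, 2, -4]; [-5, -4, 4]]
  = (-2)·((2)(4) - (-4)(-4)) - (-5)·((3)(4) - (-4)(-5)) + (3)·((3)(-4) - (2)(-5))
  = (-2)(-8) - (-5)(-8) + (3)(-2)
  = -30
M₁₄ = det[[-2, -5, -2]; [3, 2, -5]; [-5, -4, 4]]
  = (-2)·((2)(4) - (-5)(-4)) - (-5)·((3)(4) - (-5)(-5)) + (-2)·((3)(-4) - (2)(-5))
  = (-2)(-12) - (-5)(-13) + (-2)(-2)
  = -37

det(A) = (2)(-32) - (0)(-47) + (-5)(-30) - (5)(-37) = 271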